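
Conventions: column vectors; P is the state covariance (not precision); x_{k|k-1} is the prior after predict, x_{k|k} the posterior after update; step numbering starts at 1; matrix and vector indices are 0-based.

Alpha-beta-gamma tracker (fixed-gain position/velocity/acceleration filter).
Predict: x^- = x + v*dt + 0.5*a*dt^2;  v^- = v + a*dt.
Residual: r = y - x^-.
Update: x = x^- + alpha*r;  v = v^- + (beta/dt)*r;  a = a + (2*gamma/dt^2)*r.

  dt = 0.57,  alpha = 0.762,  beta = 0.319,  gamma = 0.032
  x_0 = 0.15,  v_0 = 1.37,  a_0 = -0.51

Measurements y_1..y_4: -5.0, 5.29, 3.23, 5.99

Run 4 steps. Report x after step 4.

step 1: x_pred=0.8481  r=-5.8481  x^+=-3.6082  v^+=-2.1936  a^+=-1.6620
step 2: x_pred=-5.1285  r=10.4185  x^+=2.8104  v^+=2.6898  a^+=0.3903
step 3: x_pred=4.4070  r=-1.1770  x^+=3.5101  v^+=2.2536  a^+=0.1584
step 4: x_pred=4.8204  r=1.1696  x^+=5.7116  v^+=2.9985  a^+=0.3888

x_post = 5.7116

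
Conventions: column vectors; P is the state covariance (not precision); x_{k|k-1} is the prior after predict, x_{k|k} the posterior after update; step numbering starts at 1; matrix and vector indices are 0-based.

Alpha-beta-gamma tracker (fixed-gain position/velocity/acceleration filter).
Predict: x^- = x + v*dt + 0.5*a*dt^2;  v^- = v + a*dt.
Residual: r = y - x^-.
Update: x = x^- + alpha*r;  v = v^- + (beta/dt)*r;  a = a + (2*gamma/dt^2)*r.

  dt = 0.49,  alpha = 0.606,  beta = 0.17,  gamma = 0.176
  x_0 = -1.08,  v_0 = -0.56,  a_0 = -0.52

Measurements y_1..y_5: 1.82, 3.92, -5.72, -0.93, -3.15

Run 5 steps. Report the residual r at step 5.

step 1: x_pred=-1.4168  r=3.2368  x^+=0.5447  v^+=0.3082  a^+=4.2254
step 2: x_pred=1.2030  r=2.7170  x^+=2.8495  v^+=3.3213  a^+=8.2087
step 3: x_pred=5.4624  r=-11.1824  x^+=-1.3142  v^+=3.4639  a^+=-8.1853
step 4: x_pred=-0.5995  r=-0.3305  x^+=-0.7998  v^+=-0.6615  a^+=-8.6698
step 5: x_pred=-2.1647  r=-0.9853  x^+=-2.7618  v^+=-5.2516  a^+=-10.1143

resid = -0.9853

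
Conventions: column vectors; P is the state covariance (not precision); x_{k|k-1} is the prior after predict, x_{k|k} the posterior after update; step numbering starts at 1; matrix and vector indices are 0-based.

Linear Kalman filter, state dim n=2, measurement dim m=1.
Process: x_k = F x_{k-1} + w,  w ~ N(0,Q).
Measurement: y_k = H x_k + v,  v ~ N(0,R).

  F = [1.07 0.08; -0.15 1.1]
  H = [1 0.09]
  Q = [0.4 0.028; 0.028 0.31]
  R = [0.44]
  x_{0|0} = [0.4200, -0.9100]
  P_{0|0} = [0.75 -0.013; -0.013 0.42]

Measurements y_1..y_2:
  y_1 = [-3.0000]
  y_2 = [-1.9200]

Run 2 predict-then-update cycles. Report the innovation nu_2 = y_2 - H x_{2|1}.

step 1: x^-=[0.3766, -1.0640]  P^-=[1.2591 -0.0706; -0.0706 0.8394]  S=[1.6932]  K=[0.7399; 0.0029]  nu=[-3.2808]  x^+=[-2.0508, -1.0737]  P^+=[0.3322 -0.0742; -0.0742 0.8394]
step 2: x^-=[-2.2803, -0.8734]  P^-=[0.7730 -0.0380; -0.0380 1.3576]  S=[1.2172]  K=[0.6323; 0.0692]  nu=[0.4389]  x^+=[-2.0028, -0.8430]  P^+=[0.2864 -0.0912; -0.0912 1.3518]

innov = [0.4389]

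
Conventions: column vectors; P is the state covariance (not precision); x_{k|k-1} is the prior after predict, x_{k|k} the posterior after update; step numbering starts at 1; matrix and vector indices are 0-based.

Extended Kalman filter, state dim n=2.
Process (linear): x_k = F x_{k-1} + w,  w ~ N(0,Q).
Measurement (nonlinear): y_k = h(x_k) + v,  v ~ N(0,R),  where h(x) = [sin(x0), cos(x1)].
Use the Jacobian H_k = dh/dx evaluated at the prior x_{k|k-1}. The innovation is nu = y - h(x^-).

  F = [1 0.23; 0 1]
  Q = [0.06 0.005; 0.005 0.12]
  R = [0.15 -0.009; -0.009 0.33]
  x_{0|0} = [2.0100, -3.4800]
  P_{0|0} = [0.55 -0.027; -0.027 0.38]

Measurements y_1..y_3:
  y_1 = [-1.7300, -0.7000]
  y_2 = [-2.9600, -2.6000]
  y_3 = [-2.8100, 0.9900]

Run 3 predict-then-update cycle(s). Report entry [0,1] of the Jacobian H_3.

H_jac[0,1] = 0.0000

step 1: x^-=[1.2096, -3.4800]  P^-=[0.6177 0.0654; 0.0654 0.5000]  H_jac=[0.3534 0.0000; 0.0000 -0.3320]  S=[0.2271 -0.0167; -0.0167 0.3851]  K=[0.9599 -0.0148; 0.0703 -0.4280]  nu=[-2.6655, 0.2433]  x^+=[-1.3527, -3.7716]  P^+=[0.4078 0.0408; 0.0408 0.4273]
step 2: x^-=[-2.2201, -3.7716]  P^-=[0.5092 0.1440; 0.1440 0.5473]  H_jac=[-0.6047 0.0000; 0.0000 -0.5892]  S=[0.3362 0.0423; 0.0423 0.5200]  K=[-0.9046 -0.0896; -0.1829 -0.6053]  nu=[-2.1635, -1.7920]  x^+=[-0.1025, -2.2913]  P^+=[0.2231 0.0364; 0.0364 0.3362]
step 3: x^-=[-0.6295, -2.2913]  P^-=[0.3176 0.1187; 0.1187 0.4562]  H_jac=[0.8083 0.0000; 0.0000 0.7515]  S=[0.3575 0.0631; 0.0631 0.5877]  K=[0.7046 0.0761; 0.1686 0.5653]  nu=[-2.2213, 1.6497]  x^+=[-2.0691, -1.7331]  P^+=[0.1299 0.0250; 0.0250 0.2462]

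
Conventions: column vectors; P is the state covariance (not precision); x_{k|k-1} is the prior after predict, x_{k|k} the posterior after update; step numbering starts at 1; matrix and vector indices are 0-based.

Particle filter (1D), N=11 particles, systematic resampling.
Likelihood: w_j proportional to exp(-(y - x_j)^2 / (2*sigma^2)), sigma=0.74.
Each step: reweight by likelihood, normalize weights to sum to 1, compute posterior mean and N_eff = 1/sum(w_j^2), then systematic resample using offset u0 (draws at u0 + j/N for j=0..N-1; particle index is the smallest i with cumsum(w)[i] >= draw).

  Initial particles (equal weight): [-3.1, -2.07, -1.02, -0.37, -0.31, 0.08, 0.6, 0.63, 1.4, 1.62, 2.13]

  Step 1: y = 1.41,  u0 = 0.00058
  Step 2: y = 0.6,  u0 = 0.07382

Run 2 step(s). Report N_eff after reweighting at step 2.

step 1: w=[0.0000, 0.0000, 0.0011, 0.0137, 0.0166, 0.0493, 0.1362, 0.1423, 0.2480, 0.2382, 0.1545]  mean=1.2260  Neff=5.4409  idx=[2, 6, 6, 7, 8, 8, 8, 9, 9, 9, 10]
step 2: w=[0.0151, 0.1655, 0.1655, 0.1654, 0.0923, 0.0923, 0.0923, 0.0640, 0.0640, 0.0640, 0.0195]  mean=1.0278  Neff=8.2906  idx=[1, 1, 2, 3, 3, 4, 5, 6, 7, 8, 10]

N_eff = 8.2906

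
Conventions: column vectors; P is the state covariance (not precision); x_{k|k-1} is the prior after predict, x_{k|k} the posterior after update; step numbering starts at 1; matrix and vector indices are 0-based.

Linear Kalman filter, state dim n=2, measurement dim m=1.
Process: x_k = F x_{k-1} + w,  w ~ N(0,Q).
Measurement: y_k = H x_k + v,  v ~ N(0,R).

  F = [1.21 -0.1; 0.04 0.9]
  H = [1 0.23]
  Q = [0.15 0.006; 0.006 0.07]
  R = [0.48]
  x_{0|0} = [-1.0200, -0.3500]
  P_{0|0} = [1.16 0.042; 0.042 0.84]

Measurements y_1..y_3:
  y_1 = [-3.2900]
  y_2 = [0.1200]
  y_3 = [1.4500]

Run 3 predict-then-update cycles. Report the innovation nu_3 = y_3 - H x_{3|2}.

innov = [2.9012]

step 1: x^-=[-1.1992, -0.3558]  P^-=[1.8466 0.0321; 0.0321 0.7553]  S=[2.3813]  K=[0.7786; 0.0864]  nu=[-2.0090]  x^+=[-2.7633, -0.5294]  P^+=[0.4032 -0.1281; -0.1281 0.7375]
step 2: x^-=[-3.2906, -0.5870]  P^-=[0.7787 -0.1799; -0.1799 0.6588]  S=[1.2108]  K=[0.6089; -0.0234]  nu=[3.5456]  x^+=[-1.1315, -0.6701]  P^+=[0.3297 -0.1626; -0.1626 0.6581]
step 3: x^-=[-1.3021, -0.6483]  P^-=[0.6786 -0.2137; -0.2137 0.5919]  S=[1.0916]  K=[0.5766; -0.0711]  nu=[2.9012]  x^+=[0.3709, -0.8545]  P^+=[0.3157 -0.1690; -0.1690 0.5864]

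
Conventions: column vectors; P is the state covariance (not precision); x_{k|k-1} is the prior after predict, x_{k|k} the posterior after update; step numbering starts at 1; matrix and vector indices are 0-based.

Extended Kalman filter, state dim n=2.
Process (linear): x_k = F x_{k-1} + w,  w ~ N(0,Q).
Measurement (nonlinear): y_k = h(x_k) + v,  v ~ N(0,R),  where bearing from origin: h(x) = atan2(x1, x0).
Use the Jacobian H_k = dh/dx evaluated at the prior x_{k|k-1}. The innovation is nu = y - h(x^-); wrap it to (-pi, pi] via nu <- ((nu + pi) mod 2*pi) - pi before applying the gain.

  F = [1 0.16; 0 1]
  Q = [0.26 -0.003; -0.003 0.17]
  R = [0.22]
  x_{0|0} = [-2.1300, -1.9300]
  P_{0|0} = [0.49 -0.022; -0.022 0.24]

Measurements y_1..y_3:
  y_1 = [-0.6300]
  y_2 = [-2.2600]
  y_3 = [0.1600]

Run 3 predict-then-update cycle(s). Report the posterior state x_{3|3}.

x_post = [-0.6452, -3.3001]

step 1: x^-=[-2.4388, -1.9300]  P^-=[0.7491 0.0134; 0.0134 0.4100]  H_jac=[0.1995 -0.2521]  S=[0.2745]  K=[0.5321; -0.3668]  nu=[1.8421]  x^+=[-1.4585, -2.6057]  P^+=[0.6714 0.0670; 0.0670 0.3731]
step 2: x^-=[-1.8755, -2.6057]  P^-=[0.9624 0.1237; 0.1237 0.5431]  H_jac=[0.2528 -0.1820]  S=[0.2881]  K=[0.7663; -0.2345]  nu=[-0.0653]  x^+=[-1.9255, -2.5904]  P^+=[0.7932 0.1754; 0.1754 0.5272]
step 3: x^-=[-2.3400, -2.5904]  P^-=[1.1228 0.2568; 0.2568 0.6972]  H_jac=[0.2126 -0.1920]  S=[0.2755]  K=[0.6874; -0.2879]  nu=[2.4655]  x^+=[-0.6452, -3.3001]  P^+=[0.9926 0.3113; 0.3113 0.6744]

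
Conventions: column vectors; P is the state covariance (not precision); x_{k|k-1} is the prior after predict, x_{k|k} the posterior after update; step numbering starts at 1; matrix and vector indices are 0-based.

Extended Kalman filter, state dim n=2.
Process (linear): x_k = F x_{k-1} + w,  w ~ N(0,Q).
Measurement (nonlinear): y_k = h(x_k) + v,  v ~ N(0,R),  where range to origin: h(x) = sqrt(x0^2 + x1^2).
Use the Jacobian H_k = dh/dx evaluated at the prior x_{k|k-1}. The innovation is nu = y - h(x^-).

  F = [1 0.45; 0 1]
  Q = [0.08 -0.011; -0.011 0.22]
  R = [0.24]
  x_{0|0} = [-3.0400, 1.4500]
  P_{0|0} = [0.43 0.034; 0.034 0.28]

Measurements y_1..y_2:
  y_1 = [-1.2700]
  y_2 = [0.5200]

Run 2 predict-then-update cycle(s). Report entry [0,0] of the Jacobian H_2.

step 1: x^-=[-2.3875, 1.4500]  P^-=[0.5973 0.1490; 0.1490 0.5000]  H_jac=[-0.8547 0.5191]  S=[0.6789]  K=[-0.6381; 0.1947]  nu=[-4.0633]  x^+=[0.2053, 0.6588]  P^+=[0.3209 0.2334; 0.2334 0.4743]
step 2: x^-=[0.5017, 0.6588]  P^-=[0.7069 0.4358; 0.4358 0.6943]  H_jac=[0.6059 0.7955]  S=[1.3590]  K=[0.5703; 0.6007]  nu=[-0.3080]  x^+=[0.3260, 0.4737]  P^+=[0.2650 -0.0298; -0.0298 0.2039]

H_jac[0,0] = 0.6059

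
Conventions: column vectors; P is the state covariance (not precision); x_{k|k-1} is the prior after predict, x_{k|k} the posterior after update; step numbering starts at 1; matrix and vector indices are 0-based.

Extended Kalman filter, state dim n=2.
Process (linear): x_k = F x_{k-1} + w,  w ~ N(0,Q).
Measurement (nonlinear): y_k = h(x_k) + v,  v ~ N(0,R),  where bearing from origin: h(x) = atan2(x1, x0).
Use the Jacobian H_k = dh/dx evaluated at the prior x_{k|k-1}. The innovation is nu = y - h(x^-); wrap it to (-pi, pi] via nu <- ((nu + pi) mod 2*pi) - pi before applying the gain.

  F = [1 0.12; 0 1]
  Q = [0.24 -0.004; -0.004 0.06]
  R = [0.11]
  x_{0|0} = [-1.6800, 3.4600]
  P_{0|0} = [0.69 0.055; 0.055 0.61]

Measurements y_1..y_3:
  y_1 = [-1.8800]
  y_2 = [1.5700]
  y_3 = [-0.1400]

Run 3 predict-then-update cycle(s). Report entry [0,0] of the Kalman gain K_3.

K[0,0] = -1.0751

step 1: x^-=[-1.2648, 3.4600]  P^-=[0.9520 0.1242; 0.1242 0.6700]  H_jac=[-0.2549 -0.0932]  S=[0.1836]  K=[-1.3850; -0.5126]  nu=[2.4819]  x^+=[-4.7022, 2.1879]  P^+=[0.5998 -0.0061; -0.0061 0.6218]
step 2: x^-=[-4.4397, 2.1879]  P^-=[0.8473 0.0645; 0.0645 0.6818]  H_jac=[-0.0893 -0.1812]  S=[0.1412]  K=[-0.6185; -0.9156]  nu=[-1.1137]  x^+=[-3.7509, 3.2076]  P^+=[0.7933 -0.0155; -0.0155 0.5634]
step 3: x^-=[-3.3659, 3.2076]  P^-=[1.0376 0.0481; 0.0481 0.6234]  H_jac=[-0.1484 -0.1557]  S=[0.1502]  K=[-1.0751; -0.6938]  nu=[-2.5203]  x^+=[-0.6565, 4.9562]  P^+=[0.8641 -0.0639; -0.0639 0.5511]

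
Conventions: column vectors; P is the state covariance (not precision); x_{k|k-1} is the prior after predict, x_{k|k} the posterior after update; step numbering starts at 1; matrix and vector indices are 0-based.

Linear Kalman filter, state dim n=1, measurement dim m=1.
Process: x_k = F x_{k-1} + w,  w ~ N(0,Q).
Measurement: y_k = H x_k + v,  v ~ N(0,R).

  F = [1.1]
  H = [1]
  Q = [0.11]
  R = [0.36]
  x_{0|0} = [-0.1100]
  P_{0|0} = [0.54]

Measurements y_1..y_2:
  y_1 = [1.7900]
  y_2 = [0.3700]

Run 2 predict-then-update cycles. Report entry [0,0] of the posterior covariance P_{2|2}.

step 1: x^-=[-0.1210]  P^-=[0.7634]  S=[1.1234]  K=[0.6795]  nu=[1.9110]  x^+=[1.1776]  P^+=[0.2446]
step 2: x^-=[1.2954]  P^-=[0.4060]  S=[0.7660]  K=[0.5300]  nu=[-0.9254]  x^+=[0.8049]  P^+=[0.1908]

P_post[0,0] = 0.1908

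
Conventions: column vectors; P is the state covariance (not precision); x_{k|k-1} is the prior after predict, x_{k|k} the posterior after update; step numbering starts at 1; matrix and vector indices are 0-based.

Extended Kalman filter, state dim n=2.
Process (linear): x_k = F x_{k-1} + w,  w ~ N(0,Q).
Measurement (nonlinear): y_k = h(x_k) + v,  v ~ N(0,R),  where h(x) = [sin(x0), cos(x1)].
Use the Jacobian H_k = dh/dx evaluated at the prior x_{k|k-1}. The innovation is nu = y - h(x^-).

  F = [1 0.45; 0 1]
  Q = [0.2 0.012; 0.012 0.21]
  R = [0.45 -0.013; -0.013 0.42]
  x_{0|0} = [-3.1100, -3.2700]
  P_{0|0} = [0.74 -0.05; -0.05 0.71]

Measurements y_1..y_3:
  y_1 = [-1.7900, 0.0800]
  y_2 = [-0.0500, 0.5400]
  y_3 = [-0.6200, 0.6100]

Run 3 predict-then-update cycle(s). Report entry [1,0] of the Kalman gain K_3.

K[1,0] = -0.1490

step 1: x^-=[-4.5815, -3.2700]  P^-=[1.0388 0.2815; 0.2815 0.9200]  H_jac=[-0.1305 0.0000; 0.0000 -0.1281]  S=[0.4677 -0.0083; -0.0083 0.4351]  K=[-0.2915 -0.0884; -0.0834 -0.2724]  nu=[-2.7814, 1.0718]  x^+=[-3.8656, -3.3300]  P^+=[0.9961 0.2604; 0.2604 0.8848]
step 2: x^-=[-5.3641, -3.3300]  P^-=[1.6096 0.6706; 0.6706 1.0948]  H_jac=[0.6065 0.0000; 0.0000 -0.1873]  S=[1.0422 -0.0892; -0.0892 0.4584]  K=[0.9288 -0.0933; 0.3580 -0.3777]  nu=[-0.8451, 1.5223]  x^+=[-6.2910, -4.2074]  P^+=[0.6911 0.2737; 0.2737 0.8718]
step 3: x^-=[-8.1843, -4.2074]  P^-=[1.3139 0.6780; 0.6780 1.0818]  H_jac=[-0.3243 0.0000; 0.0000 -0.8752]  S=[0.5882 0.1795; 0.1795 1.2486]  K=[-0.6061 -0.3881; -0.1490 -0.7369]  nu=[0.3259, 1.0938]  x^+=[-8.8064, -5.0619]  P^+=[0.8254 0.1773; 0.1773 0.3514]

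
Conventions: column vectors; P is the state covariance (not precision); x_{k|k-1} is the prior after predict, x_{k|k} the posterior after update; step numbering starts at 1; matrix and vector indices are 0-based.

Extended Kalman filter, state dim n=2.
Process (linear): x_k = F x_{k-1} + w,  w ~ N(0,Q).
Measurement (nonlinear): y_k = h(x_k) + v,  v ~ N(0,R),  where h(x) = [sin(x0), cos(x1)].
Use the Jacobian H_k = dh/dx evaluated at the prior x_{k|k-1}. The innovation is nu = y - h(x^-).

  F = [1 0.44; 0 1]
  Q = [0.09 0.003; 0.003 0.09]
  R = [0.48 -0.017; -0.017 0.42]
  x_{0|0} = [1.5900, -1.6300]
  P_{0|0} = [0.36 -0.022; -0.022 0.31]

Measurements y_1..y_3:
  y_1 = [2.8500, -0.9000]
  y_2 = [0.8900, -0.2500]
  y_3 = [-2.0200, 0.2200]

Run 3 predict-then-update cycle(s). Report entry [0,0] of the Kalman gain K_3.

step 1: x^-=[0.8728, -1.6300]  P^-=[0.4907 0.1174; 0.1174 0.4000]  H_jac=[0.6427 0.0000; 0.0000 0.9982]  S=[0.6827 0.0583; 0.0583 0.8186]  K=[0.4524 0.1109; 0.0693 0.4828]  nu=[2.0839, -0.8408]  x^+=[1.7224, -1.8916]  P^+=[0.3350 0.0390; 0.0390 0.2020]
step 2: x^-=[0.8900, -1.8916]  P^-=[0.4984 0.1308; 0.1308 0.2920]  H_jac=[0.6294 0.0000; 0.0000 0.9490]  S=[0.6774 0.0611; 0.0611 0.6829]  K=[0.4503 0.1415; 0.0856 0.3980]  nu=[0.1129, 0.0654]  x^+=[0.9501, -1.8559]  P^+=[0.3396 0.0546; 0.0546 0.1746]
step 3: x^-=[0.1335, -1.8559]  P^-=[0.5114 0.1344; 0.1344 0.2646]  H_jac=[0.9911 0.0000; 0.0000 0.9596]  S=[0.9823 0.1108; 0.1108 0.6637]  K=[0.5035 0.1102; 0.0942 0.3669]  nu=[-2.1531, 0.5013]  x^+=[-0.8954, -1.8749]  P^+=[0.2420 0.0393; 0.0393 0.1589]

K[0,0] = 0.5035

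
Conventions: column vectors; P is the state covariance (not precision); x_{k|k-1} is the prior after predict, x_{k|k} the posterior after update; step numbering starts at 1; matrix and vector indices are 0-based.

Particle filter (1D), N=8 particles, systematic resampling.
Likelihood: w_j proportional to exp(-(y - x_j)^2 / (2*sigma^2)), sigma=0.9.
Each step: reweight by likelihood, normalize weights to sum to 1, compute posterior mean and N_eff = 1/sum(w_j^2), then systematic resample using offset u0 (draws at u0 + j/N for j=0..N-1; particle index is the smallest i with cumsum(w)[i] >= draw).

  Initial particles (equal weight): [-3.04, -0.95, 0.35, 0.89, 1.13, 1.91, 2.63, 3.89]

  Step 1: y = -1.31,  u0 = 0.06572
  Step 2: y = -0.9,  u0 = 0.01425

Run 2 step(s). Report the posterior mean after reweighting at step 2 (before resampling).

post_mean = -0.8008

step 1: w=[0.1176, 0.6885, 0.1361, 0.0376, 0.0189, 0.0012, 0.0001, 0.0000]  mean=-0.9065  Neff=1.9678  idx=[0, 1, 1, 1, 1, 1, 2, 2]
step 2: w=[0.0102, 0.1717, 0.1717, 0.1717, 0.1717, 0.1717, 0.0656, 0.0656]  mean=-0.8008  Neff=6.4032  idx=[1, 1, 2, 3, 3, 4, 5, 6]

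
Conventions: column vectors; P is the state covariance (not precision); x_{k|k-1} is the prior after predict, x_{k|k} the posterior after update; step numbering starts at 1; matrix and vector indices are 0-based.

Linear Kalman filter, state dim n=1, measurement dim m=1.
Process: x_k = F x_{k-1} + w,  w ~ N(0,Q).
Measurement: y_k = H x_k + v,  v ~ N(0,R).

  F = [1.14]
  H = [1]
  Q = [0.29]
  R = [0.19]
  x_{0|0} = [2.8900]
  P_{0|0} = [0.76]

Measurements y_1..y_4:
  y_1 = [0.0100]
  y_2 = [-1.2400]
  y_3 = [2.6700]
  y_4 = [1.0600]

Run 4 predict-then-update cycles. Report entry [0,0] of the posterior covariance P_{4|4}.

step 1: x^-=[3.2946]  P^-=[1.2777]  S=[1.4677]  K=[0.8705]  nu=[-3.2846]  x^+=[0.4352]  P^+=[0.1654]
step 2: x^-=[0.4961]  P^-=[0.5050]  S=[0.6950]  K=[0.7266]  nu=[-1.7361]  x^+=[-0.7653]  P^+=[0.1381]
step 3: x^-=[-0.8725]  P^-=[0.4694]  S=[0.6594]  K=[0.7119]  nu=[3.5425]  x^+=[1.6493]  P^+=[0.1353]
step 4: x^-=[1.8802]  P^-=[0.4658]  S=[0.6558]  K=[0.7103]  nu=[-0.8202]  x^+=[1.2976]  P^+=[0.1350]

P_post[0,0] = 0.1350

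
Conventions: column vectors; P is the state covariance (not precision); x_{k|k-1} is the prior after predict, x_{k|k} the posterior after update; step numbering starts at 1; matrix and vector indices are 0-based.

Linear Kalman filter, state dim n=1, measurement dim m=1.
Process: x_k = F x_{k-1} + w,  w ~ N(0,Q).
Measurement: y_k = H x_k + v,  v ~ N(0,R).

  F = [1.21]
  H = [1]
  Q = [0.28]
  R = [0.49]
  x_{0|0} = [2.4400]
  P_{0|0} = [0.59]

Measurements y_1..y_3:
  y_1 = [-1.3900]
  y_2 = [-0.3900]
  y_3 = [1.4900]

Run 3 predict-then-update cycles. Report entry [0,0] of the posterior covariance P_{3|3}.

step 1: x^-=[2.9524]  P^-=[1.1438]  S=[1.6338]  K=[0.7001]  nu=[-4.3424]  x^+=[-0.0877]  P^+=[0.3430]
step 2: x^-=[-0.1061]  P^-=[0.7823]  S=[1.2723]  K=[0.6149]  nu=[-0.2839]  x^+=[-0.2806]  P^+=[0.3013]
step 3: x^-=[-0.3396]  P^-=[0.7211]  S=[1.2111]  K=[0.5954]  nu=[1.8296]  x^+=[0.7498]  P^+=[0.2918]

P_post[0,0] = 0.2918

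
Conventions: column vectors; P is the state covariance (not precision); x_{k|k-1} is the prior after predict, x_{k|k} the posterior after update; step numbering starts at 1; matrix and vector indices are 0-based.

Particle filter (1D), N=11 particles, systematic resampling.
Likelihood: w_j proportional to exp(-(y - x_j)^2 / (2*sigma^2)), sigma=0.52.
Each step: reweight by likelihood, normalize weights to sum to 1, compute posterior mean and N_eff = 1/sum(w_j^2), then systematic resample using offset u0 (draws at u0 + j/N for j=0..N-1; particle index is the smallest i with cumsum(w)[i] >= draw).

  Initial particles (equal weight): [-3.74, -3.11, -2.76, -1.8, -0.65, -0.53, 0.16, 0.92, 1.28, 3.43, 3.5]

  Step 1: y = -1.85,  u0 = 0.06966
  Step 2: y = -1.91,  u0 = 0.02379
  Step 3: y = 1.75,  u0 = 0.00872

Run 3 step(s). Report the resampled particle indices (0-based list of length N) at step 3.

resampled_idx = [1, 1, 2, 3, 4, 5, 6, 7, 8, 9, 10]

step 1: w=[0.0010, 0.0386, 0.1571, 0.7232, 0.0507, 0.0290, 0.0004, 0.0000, 0.0000, 0.0000, 0.0000]  mean=-1.9074  Neff=1.8095  idx=[2, 2, 3, 3, 3, 3, 3, 3, 3, 3, 5]
step 2: w=[0.0314, 0.0314, 0.1167, 0.1167, 0.1167, 0.1167, 0.1167, 0.1167, 0.1167, 0.1167, 0.0035]  mean=-1.8558  Neff=9.0123  idx=[0, 2, 3, 4, 4, 5, 6, 7, 7, 8, 9]
step 3: w=[0.0000, 0.1000, 0.1000, 0.1000, 0.1000, 0.1000, 0.1000, 0.1000, 0.1000, 0.1000, 0.1000]  mean=-1.8000  Neff=10.0000  idx=[1, 1, 2, 3, 4, 5, 6, 7, 8, 9, 10]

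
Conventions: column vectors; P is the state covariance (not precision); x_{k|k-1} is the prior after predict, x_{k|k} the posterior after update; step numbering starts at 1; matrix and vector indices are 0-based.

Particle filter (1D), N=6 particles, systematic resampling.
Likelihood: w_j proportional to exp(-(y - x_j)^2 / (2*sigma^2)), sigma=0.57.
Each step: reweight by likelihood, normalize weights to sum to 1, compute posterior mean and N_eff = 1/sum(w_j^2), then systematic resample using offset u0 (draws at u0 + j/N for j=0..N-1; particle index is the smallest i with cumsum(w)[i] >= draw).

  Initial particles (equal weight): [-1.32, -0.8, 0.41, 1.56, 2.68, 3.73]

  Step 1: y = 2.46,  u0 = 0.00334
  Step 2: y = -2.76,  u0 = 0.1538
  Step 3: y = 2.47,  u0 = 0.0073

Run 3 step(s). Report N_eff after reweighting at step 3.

step 1: w=[0.0000, 0.0000, 0.0012, 0.2210, 0.7136, 0.0642]  mean=2.4972  Neff=1.7789  idx=[3, 3, 4, 4, 4, 4]
step 2: w=[0.5000, 0.5000, 0.0000, 0.0000, 0.0000, 0.0000]  mean=1.5600  Neff=2.0000  idx=[0, 0, 0, 1, 1, 1]
step 3: w=[0.1667, 0.1667, 0.1667, 0.1667, 0.1667, 0.1667]  mean=1.5600  Neff=6.0000  idx=[0, 1, 2, 3, 4, 5]

N_eff = 6.0000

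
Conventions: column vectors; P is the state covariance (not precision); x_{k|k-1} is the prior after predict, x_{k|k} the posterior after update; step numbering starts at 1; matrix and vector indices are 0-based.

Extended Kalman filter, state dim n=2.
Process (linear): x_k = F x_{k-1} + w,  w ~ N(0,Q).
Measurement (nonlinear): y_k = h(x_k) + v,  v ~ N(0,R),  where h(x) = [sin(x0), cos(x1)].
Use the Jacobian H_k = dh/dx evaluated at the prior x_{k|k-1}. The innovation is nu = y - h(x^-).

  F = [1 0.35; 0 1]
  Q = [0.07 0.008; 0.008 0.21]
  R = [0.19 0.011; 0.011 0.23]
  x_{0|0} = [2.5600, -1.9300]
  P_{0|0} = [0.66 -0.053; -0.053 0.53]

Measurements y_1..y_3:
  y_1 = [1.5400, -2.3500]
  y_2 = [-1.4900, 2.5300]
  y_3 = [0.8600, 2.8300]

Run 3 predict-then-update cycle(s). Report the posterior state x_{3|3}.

step 1: x^-=[1.8845, -1.9300]  P^-=[0.7578 0.1405; 0.1405 0.7400]  H_jac=[-0.3086 0.0000; 0.0000 0.9362]  S=[0.2622 -0.0296; -0.0296 0.8786]  K=[-0.8785 0.1201; -0.0767 0.7860]  nu=[0.5888, -1.9985]  x^+=[1.1272, -3.5458]  P^+=[0.5366 0.0192; 0.0192 0.1922]
step 2: x^-=[-0.1139, -3.5458]  P^-=[0.6436 0.0945; 0.0945 0.4022]  H_jac=[0.9935 0.0000; 0.0000 -0.3933]  S=[0.8253 -0.0259; -0.0259 0.2922]  K=[0.7729 -0.0586; 0.0970 -0.5327]  nu=[-1.3764, 3.4494]  x^+=[-1.3799, -5.5170]  P^+=[0.1472 0.0126; 0.0126 0.3088]
step 3: x^-=[-3.3108, -5.5170]  P^-=[0.2639 0.1287; 0.1287 0.5188]  H_jac=[-0.9857 0.0000; 0.0000 -0.6934]  S=[0.4464 0.0990; 0.0990 0.4794]  K=[-0.5674 -0.0690; -0.1235 -0.7248]  nu=[0.6916, 2.1094]  x^+=[-3.8488, -7.1314]  P^+=[0.1101 0.0319; 0.0319 0.2424]

x_post = [-3.8488, -7.1314]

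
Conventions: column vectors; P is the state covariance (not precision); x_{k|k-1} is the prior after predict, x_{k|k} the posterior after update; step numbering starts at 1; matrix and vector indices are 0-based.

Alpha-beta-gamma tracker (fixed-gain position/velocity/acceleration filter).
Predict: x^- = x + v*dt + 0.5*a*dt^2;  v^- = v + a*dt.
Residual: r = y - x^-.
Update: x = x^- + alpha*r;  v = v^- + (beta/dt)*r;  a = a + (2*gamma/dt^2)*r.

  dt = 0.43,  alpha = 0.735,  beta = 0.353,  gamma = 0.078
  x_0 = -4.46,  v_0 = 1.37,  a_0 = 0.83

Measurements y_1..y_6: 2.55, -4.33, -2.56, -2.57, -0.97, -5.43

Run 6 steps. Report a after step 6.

step 1: x_pred=-3.7942  r=6.3442  x^+=0.8688  v^+=6.9350  a^+=6.1826
step 2: x_pred=4.4224  r=-8.7524  x^+=-2.0106  v^+=2.4084  a^+=-1.2019
step 3: x_pred=-1.0861  r=-1.4739  x^+=-2.1694  v^+=0.6816  a^+=-2.4454
step 4: x_pred=-2.1024  r=-0.4676  x^+=-2.4461  v^+=-0.7538  a^+=-2.8399
step 5: x_pred=-3.0327  r=2.0627  x^+=-1.5166  v^+=-0.2815  a^+=-1.0996
step 6: x_pred=-1.7393  r=-3.6907  x^+=-4.4520  v^+=-3.7841  a^+=-4.2134

a_post = -4.2134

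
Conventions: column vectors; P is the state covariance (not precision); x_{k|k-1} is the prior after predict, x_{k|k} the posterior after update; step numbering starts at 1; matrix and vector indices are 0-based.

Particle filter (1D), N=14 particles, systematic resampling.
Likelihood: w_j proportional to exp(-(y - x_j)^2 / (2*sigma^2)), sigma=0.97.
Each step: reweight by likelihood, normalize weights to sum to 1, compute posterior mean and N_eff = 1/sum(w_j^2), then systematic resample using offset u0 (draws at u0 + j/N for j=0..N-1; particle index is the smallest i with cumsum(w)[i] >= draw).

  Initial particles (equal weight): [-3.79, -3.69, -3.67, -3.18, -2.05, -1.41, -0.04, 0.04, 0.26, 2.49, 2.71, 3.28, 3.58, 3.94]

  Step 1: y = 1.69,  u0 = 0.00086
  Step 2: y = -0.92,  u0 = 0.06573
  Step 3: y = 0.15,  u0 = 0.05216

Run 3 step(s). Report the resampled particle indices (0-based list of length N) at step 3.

resampled_idx = [2, 4, 5, 5, 6, 7, 8, 9, 9, 10, 11, 12, 12, 13]

step 1: w=[0.0000, 0.0000, 0.0000, 0.0000, 0.0002, 0.0024, 0.0800, 0.0923, 0.1324, 0.2792, 0.2257, 0.1024, 0.0588, 0.0266]  mean=1.9892  Neff=5.6816  idx=[5, 6, 7, 8, 8, 9, 9, 9, 9, 10, 10, 10, 11, 12]
step 2: w=[0.2820, 0.2123, 0.1963, 0.1529, 0.1529, 0.0007, 0.0007, 0.0007, 0.0007, 0.0003, 0.0003, 0.0003, 0.0000, 0.0000]  mean=-0.3097  Neff=4.7639  idx=[0, 0, 0, 0, 1, 1, 1, 2, 2, 3, 3, 4, 4, 4]
step 3: w=[0.0250, 0.0250, 0.0250, 0.0250, 0.0892, 0.0892, 0.0892, 0.0904, 0.0904, 0.0904, 0.0904, 0.0904, 0.0904, 0.0904]  mean=-0.0267  Neff=11.9722  idx=[2, 4, 5, 5, 6, 7, 8, 9, 9, 10, 11, 12, 12, 13]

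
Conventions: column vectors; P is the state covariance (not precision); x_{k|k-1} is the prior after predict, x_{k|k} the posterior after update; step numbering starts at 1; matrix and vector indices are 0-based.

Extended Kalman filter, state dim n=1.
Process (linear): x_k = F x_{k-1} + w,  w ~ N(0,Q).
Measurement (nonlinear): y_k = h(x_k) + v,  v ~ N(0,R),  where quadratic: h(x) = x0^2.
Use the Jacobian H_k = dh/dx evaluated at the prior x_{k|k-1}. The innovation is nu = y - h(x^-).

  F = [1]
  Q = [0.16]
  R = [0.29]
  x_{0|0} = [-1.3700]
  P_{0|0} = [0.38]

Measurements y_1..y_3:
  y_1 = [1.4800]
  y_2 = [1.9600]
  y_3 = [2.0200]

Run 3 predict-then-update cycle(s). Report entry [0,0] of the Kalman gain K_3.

K[0,0] = -0.3045

step 1: x^-=[-1.3700]  P^-=[0.5400]  H_jac=[-2.7400]  S=[4.3441]  K=[-0.3406]  nu=[-0.3969]  x^+=[-1.2348]  P^+=[0.0360]
step 2: x^-=[-1.2348]  P^-=[0.1960]  H_jac=[-2.4696]  S=[1.4857]  K=[-0.3259]  nu=[0.4352]  x^+=[-1.3766]  P^+=[0.0383]
step 3: x^-=[-1.3766]  P^-=[0.1983]  H_jac=[-2.7533]  S=[1.7930]  K=[-0.3045]  nu=[0.1248]  x^+=[-1.4147]  P^+=[0.0321]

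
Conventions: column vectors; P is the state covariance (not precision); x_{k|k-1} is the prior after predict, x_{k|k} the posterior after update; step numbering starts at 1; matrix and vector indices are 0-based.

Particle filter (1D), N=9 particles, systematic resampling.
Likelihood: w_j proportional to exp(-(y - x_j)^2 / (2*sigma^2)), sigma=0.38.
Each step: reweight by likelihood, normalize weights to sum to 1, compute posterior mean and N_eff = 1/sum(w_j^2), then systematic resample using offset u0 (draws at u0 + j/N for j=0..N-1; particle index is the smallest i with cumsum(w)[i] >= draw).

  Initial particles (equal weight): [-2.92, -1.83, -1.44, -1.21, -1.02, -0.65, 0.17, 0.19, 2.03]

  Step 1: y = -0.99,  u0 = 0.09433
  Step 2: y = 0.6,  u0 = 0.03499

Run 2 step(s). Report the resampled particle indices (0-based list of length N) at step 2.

step 1: w=[0.0000, 0.0279, 0.1593, 0.2717, 0.3202, 0.2153, 0.0030, 0.0026, 0.0000]  mean=-1.0747  Neff=4.0184  idx=[2, 3, 3, 3, 4, 4, 4, 5, 5]
step 2: w=[0.0001, 0.0013, 0.0013, 0.0013, 0.0121, 0.0121, 0.0121, 0.4799, 0.4799]  mean=-0.6657  Neff=2.1694  idx=[6, 7, 7, 7, 7, 8, 8, 8, 8]

resampled_idx = [6, 7, 7, 7, 7, 8, 8, 8, 8]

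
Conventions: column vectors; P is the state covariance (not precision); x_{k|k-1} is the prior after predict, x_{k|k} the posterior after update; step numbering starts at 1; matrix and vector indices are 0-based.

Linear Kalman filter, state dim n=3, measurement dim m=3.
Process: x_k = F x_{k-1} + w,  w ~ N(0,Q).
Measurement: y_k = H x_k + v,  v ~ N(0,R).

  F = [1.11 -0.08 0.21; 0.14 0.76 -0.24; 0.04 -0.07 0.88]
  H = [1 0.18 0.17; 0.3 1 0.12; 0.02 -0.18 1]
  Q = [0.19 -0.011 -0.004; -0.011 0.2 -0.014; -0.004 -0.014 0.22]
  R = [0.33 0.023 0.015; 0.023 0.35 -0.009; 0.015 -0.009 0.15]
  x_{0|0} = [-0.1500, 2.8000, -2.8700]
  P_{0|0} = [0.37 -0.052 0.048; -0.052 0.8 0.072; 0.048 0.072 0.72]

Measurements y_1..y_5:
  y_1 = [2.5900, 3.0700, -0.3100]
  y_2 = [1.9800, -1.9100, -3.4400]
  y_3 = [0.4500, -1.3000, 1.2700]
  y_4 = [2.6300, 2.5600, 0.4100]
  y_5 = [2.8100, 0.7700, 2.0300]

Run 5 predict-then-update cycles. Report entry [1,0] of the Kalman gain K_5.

step 1: x^-=[-0.9932, 2.7958, -2.7276]  P^-=[0.7119 -0.0802 0.1953; -0.0802 0.6702 -0.1528; 0.1953 -0.1528 0.7769]  S=[1.1143 0.2927 0.3269; 0.2927 1.0248 -0.1199; 0.3269 -0.1199 1.0123]  K=[0.6647 -0.0365 0.0023; -0.1021 0.6225 -0.1650; 0.0087 0.0909 0.8064]  nu=[3.5436, 0.8995, 2.9407]  x^+=[1.3361, 2.5086, -0.2436]  P^+=[0.2315 -0.0662 -0.0059; -0.0662 0.2355 0.0118; -0.0059 0.0118 0.1225]
step 2: x^-=[1.2313, 2.1520, -0.3365]  P^-=[0.4907 -0.0472 0.0288; -0.0472 0.3296 -0.0450; 0.0288 -0.0450 0.3149]  S=[0.8305 0.1826 0.0981; 0.1826 0.6913 -0.0614; 0.0981 -0.0614 0.4935]  K=[0.5911 -0.0084 -0.0232; -0.0783 0.4567 -0.1411; -0.0026 0.0616 0.6639]  nu=[0.4186, -4.3910, -2.7407]  x^+=[1.5792, 0.5006, -2.4278]  P^+=[0.2047 -0.0497 -0.0076; -0.0497 0.1735 0.0058; -0.0076 0.0058 0.1002]
step 3: x^-=[1.2030, 1.1842, -2.1084]  P^-=[0.4529 -0.0333 0.0206; -0.0333 0.2978 -0.0412; 0.0206 -0.0412 0.2978]  S=[0.7937 0.1791 0.0855; 0.1791 0.6645 -0.0571; 0.0855 -0.0571 0.4735]  K=[0.5700 0.0021 -0.0272; -0.0658 0.4316 -0.1377; -0.0029 0.0580 0.6529]  nu=[-0.6078, -2.5922, 3.5675]  x^+=[0.7539, -0.3858, 0.0724]  P^+=[0.1969 -0.0441 -0.0074; -0.0441 0.1635 0.0048; -0.0074 0.0048 0.0984]
step 4: x^-=[0.8829, -0.2050, 0.1209]  P^-=[0.4422 -0.0294 0.0197; -0.0294 0.2933 -0.0408; 0.0197 -0.0408 0.2964]  S=[0.7839 0.1791 0.0836; 0.1791 0.6614 -0.0566; 0.0836 -0.0566 0.4718]  K=[0.5635 0.0048 -0.0276; -0.0621 0.4278 -0.1374; -0.0026 0.0575 0.6521]  nu=[1.7634, 2.4856, 0.2345]  x^+=[1.8821, 0.7167, 0.4120]  P^+=[0.1946 -0.0426 -0.0073; -0.0426 0.1618 0.0046; -0.0073 0.0046 0.0982]
step 5: x^-=[2.1183, 0.7093, 0.3877]  P^-=[0.4391 -0.0285 0.0196; -0.0285 0.2927 -0.0408; 0.0196 -0.0408 0.2963]  S=[0.7810 0.1790 0.0832; 0.1790 0.6610 -0.0565; 0.0832 -0.0565 0.4717]  K=[0.5616 0.0054 -0.0275; -0.0611 0.4272 -0.1374; -0.0025 0.0574 0.6520]  nu=[0.4981, -0.6213, 1.7276]  x^+=[2.3472, 0.1759, 1.4772]  P^+=[0.1939 -0.0423 -0.0072; -0.0423 0.1615 0.0045; -0.0072 0.0045 0.0982]

K[1,0] = -0.0611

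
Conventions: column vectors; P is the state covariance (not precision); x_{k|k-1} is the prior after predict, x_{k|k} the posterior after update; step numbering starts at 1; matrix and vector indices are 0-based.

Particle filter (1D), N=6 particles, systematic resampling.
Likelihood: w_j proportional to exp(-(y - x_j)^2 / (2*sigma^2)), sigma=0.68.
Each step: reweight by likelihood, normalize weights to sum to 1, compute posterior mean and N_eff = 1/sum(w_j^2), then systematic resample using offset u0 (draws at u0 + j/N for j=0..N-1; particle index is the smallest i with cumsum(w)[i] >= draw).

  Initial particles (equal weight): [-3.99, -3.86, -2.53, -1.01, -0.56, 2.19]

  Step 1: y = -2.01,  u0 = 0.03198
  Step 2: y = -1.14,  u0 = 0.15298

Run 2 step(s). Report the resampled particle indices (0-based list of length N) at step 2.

step 1: w=[0.0117, 0.0201, 0.6080, 0.2762, 0.0839, 0.0000]  mean=-1.9888  Neff=2.2047  idx=[2, 2, 2, 2, 3, 3]
step 2: w=[0.0503, 0.0503, 0.0503, 0.0503, 0.3993, 0.3993]  mean=-1.3161  Neff=3.0391  idx=[3, 4, 4, 5, 5, 5]

resampled_idx = [3, 4, 4, 5, 5, 5]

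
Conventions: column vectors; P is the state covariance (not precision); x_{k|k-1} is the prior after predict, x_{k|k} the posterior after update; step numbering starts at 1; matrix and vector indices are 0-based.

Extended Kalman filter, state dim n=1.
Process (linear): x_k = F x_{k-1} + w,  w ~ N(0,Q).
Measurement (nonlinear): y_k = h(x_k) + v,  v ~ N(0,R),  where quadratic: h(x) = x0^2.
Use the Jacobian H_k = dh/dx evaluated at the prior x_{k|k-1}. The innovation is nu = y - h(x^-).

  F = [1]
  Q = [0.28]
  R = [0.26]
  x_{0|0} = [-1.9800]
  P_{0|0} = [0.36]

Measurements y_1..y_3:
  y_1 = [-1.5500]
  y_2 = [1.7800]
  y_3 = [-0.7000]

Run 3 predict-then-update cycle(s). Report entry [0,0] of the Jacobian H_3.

step 1: x^-=[-1.9800]  P^-=[0.6400]  H_jac=[-3.9600]  S=[10.2962]  K=[-0.2461]  nu=[-5.4704]  x^+=[-0.6335]  P^+=[0.0162]
step 2: x^-=[-0.6335]  P^-=[0.2962]  H_jac=[-1.2669]  S=[0.7354]  K=[-0.5102]  nu=[1.3787]  x^+=[-1.3369]  P^+=[0.1047]
step 3: x^-=[-1.3369]  P^-=[0.3847]  H_jac=[-2.6739]  S=[3.0106]  K=[-0.3417]  nu=[-2.4874]  x^+=[-0.4870]  P^+=[0.0332]

H_jac[0,0] = -2.6739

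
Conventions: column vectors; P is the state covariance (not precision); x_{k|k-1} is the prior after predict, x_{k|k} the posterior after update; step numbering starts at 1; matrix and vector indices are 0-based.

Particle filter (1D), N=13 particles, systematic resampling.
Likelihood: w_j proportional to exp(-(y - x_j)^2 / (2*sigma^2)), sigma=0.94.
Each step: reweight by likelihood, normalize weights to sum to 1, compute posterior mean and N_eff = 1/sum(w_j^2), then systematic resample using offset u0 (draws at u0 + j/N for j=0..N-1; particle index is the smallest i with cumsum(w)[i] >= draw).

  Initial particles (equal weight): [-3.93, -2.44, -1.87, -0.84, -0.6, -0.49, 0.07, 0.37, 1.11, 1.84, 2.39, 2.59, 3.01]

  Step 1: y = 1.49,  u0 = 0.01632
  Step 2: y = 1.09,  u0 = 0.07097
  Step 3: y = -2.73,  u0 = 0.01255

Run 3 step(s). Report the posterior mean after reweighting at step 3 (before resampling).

post_mean = 0.2190

step 1: w=[0.0000, 0.0000, 0.0004, 0.0107, 0.0196, 0.0252, 0.0741, 0.1140, 0.2136, 0.2163, 0.1466, 0.1169, 0.0627]  mean=1.4902  Neff=6.6190  idx=[4, 6, 7, 8, 8, 8, 9, 9, 9, 10, 10, 11, 12]
step 2: w=[0.0253, 0.0707, 0.0950, 0.1273, 0.1273, 0.1273, 0.0926, 0.0926, 0.0926, 0.0489, 0.0489, 0.0356, 0.0158]  mean=1.3339  Neff=10.4920  idx=[1, 2, 3, 3, 4, 5, 5, 6, 7, 8, 8, 10, 12]
step 3: w=[0.6802, 0.2498, 0.0137, 0.0137, 0.0137, 0.0137, 0.0137, 0.0004, 0.0004, 0.0004, 0.0004, 0.0000, 0.0000]  mean=0.2190  Neff=1.9013  idx=[0, 0, 0, 0, 0, 0, 0, 0, 0, 1, 1, 1, 2]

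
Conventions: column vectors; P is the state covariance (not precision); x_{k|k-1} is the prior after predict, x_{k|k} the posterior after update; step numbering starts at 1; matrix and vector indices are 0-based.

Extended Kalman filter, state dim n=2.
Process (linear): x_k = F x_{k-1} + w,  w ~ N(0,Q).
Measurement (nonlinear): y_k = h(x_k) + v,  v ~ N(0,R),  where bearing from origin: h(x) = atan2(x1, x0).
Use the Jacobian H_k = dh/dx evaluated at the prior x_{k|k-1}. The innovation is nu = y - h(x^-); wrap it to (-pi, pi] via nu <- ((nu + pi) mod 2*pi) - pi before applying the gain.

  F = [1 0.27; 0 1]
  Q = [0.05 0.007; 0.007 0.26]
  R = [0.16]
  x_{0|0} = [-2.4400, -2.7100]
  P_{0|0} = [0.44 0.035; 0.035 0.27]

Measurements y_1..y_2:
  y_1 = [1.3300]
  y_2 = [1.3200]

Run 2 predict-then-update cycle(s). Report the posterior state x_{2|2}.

x_post = [-4.3683, -0.1145]

step 1: x^-=[-3.1717, -2.7100]  P^-=[0.5286 0.1149; 0.1149 0.5300]  H_jac=[0.1557 -0.1822]  S=[0.1839]  K=[0.3337; -0.4279]  nu=[-2.5187]  x^+=[-4.0122, -1.6322]  P^+=[0.5081 0.1412; 0.1412 0.4963]
step 2: x^-=[-4.4529, -1.6322]  P^-=[0.6705 0.2822; 0.2822 0.7563]  H_jac=[0.0726 -0.1980]  S=[0.1851]  K=[-0.0389; -0.6984]  nu=[-2.1729]  x^+=[-4.3683, -0.1145]  P^+=[0.6702 0.2771; 0.2771 0.6660]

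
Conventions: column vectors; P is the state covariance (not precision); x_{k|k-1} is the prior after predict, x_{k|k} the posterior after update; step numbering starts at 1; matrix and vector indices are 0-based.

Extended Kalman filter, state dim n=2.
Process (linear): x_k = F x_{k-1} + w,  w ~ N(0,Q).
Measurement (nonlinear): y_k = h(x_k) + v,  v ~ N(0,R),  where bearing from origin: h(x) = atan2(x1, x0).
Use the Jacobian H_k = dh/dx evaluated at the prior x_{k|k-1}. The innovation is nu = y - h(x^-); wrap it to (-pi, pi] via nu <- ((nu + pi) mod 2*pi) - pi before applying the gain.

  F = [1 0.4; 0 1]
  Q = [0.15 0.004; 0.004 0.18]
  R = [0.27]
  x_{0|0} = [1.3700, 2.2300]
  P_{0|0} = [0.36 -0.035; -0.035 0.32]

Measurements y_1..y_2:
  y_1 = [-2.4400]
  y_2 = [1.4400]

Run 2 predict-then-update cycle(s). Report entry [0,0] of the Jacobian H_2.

H_jac[0,0] = -0.1912

step 1: x^-=[2.2620, 2.2300]  P^-=[0.5332 0.0970; 0.0970 0.5000]  H_jac=[-0.2210 0.2242]  S=[0.3116]  K=[-0.3084; 0.2910]  nu=[3.0649]  x^+=[1.3166, 3.1218]  P^+=[0.5036 0.1250; 0.1250 0.4736]
step 2: x^-=[2.5654, 3.1218]  P^-=[0.8293 0.3184; 0.3184 0.6536]  H_jac=[-0.1912 0.1571]  S=[0.2973]  K=[-0.3651; 0.1406]  nu=[0.5571]  x^+=[2.3620, 3.2002]  P^+=[0.7897 0.3337; 0.3337 0.6477]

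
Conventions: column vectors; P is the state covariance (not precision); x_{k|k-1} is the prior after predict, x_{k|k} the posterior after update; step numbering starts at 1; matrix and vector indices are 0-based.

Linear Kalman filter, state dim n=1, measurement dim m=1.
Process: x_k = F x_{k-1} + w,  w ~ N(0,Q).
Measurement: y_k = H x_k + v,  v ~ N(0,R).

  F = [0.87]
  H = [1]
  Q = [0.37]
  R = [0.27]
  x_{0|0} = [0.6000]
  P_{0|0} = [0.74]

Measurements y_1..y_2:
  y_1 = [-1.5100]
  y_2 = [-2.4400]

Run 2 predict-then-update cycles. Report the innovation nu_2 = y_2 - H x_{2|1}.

step 1: x^-=[0.5220]  P^-=[0.9301]  S=[1.2001]  K=[0.7750]  nu=[-2.0320]  x^+=[-1.0528]  P^+=[0.2093]
step 2: x^-=[-0.9160]  P^-=[0.5284]  S=[0.7984]  K=[0.6618]  nu=[-1.5240]  x^+=[-1.9246]  P^+=[0.1787]

innov = [-1.5240]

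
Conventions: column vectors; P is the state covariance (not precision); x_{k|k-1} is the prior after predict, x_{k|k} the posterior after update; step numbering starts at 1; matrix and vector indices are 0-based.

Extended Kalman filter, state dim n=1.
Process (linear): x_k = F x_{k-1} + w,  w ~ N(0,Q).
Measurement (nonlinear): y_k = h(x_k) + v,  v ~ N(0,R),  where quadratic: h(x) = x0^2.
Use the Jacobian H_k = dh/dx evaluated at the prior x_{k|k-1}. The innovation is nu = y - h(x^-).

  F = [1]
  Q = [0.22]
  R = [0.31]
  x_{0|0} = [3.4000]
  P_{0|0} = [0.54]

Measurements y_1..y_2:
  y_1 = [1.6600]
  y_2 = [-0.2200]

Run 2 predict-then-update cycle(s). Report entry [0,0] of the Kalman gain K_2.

step 1: x^-=[3.4000]  P^-=[0.7600]  H_jac=[6.8000]  S=[35.4524]  K=[0.1458]  nu=[-9.9000]  x^+=[1.9568]  P^+=[0.0066]
step 2: x^-=[1.9568]  P^-=[0.2266]  H_jac=[3.9137]  S=[3.7815]  K=[0.2346]  nu=[-4.0493]  x^+=[1.0070]  P^+=[0.0186]

K[0,0] = 0.2346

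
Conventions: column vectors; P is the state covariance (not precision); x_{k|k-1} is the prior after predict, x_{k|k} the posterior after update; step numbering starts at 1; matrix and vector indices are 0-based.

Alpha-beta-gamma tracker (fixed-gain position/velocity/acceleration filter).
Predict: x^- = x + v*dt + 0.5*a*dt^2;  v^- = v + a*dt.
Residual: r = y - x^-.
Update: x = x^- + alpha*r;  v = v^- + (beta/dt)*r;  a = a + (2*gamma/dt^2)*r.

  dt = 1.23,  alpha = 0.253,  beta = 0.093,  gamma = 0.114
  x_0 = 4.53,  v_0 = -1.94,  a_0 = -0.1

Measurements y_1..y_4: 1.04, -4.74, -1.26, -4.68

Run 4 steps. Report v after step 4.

v_post = -3.1940

step 1: x_pred=2.0682  r=-1.0282  x^+=1.8080  v^+=-2.1407  a^+=-0.2549
step 2: x_pred=-1.0179  r=-3.7221  x^+=-1.9596  v^+=-2.7357  a^+=-0.8159
step 3: x_pred=-5.9418  r=4.6818  x^+=-4.7573  v^+=-3.3853  a^+=-0.1103
step 4: x_pred=-9.0046  r=4.3246  x^+=-7.9105  v^+=-3.1940  a^+=0.5414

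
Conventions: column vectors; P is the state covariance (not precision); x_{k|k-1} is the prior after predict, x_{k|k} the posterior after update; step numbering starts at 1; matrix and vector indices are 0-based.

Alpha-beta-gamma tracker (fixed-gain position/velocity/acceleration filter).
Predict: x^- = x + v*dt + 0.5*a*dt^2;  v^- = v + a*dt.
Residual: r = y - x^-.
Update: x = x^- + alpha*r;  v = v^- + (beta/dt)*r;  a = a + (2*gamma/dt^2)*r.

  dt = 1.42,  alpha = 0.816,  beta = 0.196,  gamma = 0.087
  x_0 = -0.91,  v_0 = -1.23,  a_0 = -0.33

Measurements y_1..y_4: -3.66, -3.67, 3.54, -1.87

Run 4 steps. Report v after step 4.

v_post = -0.0436

step 1: x_pred=-2.9893  r=-0.6707  x^+=-3.5366  v^+=-1.7912  a^+=-0.3879
step 2: x_pred=-6.4711  r=2.8011  x^+=-4.1854  v^+=-1.9553  a^+=-0.1462
step 3: x_pred=-7.1093  r=10.6493  x^+=1.5805  v^+=-0.6930  a^+=0.7728
step 4: x_pred=1.3756  r=-3.2456  x^+=-1.2728  v^+=-0.0436  a^+=0.4927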